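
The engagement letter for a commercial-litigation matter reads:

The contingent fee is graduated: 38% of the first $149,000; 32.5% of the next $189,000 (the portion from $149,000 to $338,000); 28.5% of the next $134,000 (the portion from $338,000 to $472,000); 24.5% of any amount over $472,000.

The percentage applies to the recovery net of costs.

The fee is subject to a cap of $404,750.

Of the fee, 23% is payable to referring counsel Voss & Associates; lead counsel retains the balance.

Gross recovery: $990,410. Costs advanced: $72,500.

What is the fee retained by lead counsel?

Fee base (net of costs): $990,410 − $72,500 = $917,910
First $149,000 at 38% = $56,620.00
Next $189,000 at 32.5% = $61,425.00
Next $134,000 at 28.5% = $38,190.00
Remaining $445,910 at 24.5% = $109,247.95
Fee: $56,620.00 + $61,425.00 + $38,190.00 + $109,247.95 = $265,482.95
$265,482.95 is under the $404,750 cap.
Referral share: 23% of $265,482.95 = $61,061.08; lead counsel retains $265,482.95 − $61,061.08 = $204,421.87.

$204,421.87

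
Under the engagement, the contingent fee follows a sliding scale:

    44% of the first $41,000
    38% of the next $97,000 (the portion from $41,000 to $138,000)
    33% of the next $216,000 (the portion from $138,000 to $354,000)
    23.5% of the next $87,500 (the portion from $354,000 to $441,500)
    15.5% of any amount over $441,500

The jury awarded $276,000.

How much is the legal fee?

First $41,000 at 44% = $18,040.00
Next $97,000 at 38% = $36,860.00
Remaining $138,000 at 33% = $45,540.00
Fee: $18,040.00 + $36,860.00 + $45,540.00 = $100,440.00

$100,440.00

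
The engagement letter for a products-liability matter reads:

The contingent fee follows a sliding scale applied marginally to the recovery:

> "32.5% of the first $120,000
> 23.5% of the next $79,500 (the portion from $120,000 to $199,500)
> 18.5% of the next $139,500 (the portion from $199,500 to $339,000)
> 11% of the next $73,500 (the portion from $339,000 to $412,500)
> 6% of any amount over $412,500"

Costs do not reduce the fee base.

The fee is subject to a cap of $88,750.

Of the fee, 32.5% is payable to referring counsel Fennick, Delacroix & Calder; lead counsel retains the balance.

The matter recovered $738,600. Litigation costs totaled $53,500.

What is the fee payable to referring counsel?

$28,843.75

Fee base is the gross recovery, $738,600; costs are reimbursed separately.
First $120,000 at 32.5% = $39,000.00
Next $79,500 at 23.5% = $18,682.50
Next $139,500 at 18.5% = $25,807.50
Next $73,500 at 11% = $8,085.00
Remaining $326,100 at 6% = $19,566.00
Fee: $39,000.00 + $18,682.50 + $25,807.50 + $8,085.00 + $19,566.00 = $111,141.00
$111,141.00 exceeds the $88,750 cap, so the fee is capped at $88,750.00.
Referral share: 32.5% of $88,750.00 = $28,843.75; lead counsel retains $88,750.00 − $28,843.75 = $59,906.25.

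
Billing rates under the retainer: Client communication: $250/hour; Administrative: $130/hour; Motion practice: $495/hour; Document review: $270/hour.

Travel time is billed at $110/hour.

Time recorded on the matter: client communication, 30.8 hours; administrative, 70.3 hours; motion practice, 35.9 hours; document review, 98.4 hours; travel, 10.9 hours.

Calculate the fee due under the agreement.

Client communication: 30.8 × $250 = $7,700.00
Administrative: 70.3 × $130 = $9,139.00
Motion practice: 35.9 × $495 = $17,770.50
Document review: 98.4 × $270 = $26,568.00
Subtotal: $7,700.00 + $9,139.00 + $17,770.50 + $26,568.00 = $61,177.50
Travel: 10.9 × $110 = $1,199.00
Total: $61,177.50 + $1,199.00 = $62,376.50

$62,376.50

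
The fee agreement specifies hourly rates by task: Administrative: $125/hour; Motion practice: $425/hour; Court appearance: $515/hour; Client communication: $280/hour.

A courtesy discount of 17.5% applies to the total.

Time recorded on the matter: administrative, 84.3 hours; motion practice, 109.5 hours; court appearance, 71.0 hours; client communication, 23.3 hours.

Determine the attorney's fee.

$82,635.30

Administrative: 84.3 × $125 = $10,537.50
Motion practice: 109.5 × $425 = $46,537.50
Court appearance: 71.0 × $515 = $36,565.00
Client communication: 23.3 × $280 = $6,524.00
Subtotal: $100,164.00
Less 17.5% discount: −$17,528.70
Total: $100,164.00 − $17,528.70 = $82,635.30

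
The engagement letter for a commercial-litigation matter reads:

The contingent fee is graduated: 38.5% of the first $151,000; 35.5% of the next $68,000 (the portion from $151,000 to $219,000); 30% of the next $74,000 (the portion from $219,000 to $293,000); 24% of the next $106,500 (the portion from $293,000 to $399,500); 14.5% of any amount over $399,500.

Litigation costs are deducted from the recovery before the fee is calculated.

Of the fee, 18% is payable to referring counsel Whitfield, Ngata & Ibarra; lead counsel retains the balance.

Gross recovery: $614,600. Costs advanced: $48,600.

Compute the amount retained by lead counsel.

$126,425.55

Fee base (net of costs): $614,600 − $48,600 = $566,000
First $151,000 at 38.5% = $58,135.00
Next $68,000 at 35.5% = $24,140.00
Next $74,000 at 30% = $22,200.00
Next $106,500 at 24% = $25,560.00
Remaining $166,500 at 14.5% = $24,142.50
Fee: $58,135.00 + $24,140.00 + $22,200.00 + $25,560.00 + $24,142.50 = $154,177.50
Referral share: 18% of $154,177.50 = $27,751.95; lead counsel retains $154,177.50 − $27,751.95 = $126,425.55.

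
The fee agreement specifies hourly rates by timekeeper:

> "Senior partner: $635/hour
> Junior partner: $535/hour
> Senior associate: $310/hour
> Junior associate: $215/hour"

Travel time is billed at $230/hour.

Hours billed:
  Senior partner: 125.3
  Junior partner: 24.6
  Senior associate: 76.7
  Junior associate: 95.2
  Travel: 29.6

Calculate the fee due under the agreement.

$143,779.50

Senior partner: 125.3 × $635 = $79,565.50
Junior partner: 24.6 × $535 = $13,161.00
Senior associate: 76.7 × $310 = $23,777.00
Junior associate: 95.2 × $215 = $20,468.00
Subtotal: $79,565.50 + $13,161.00 + $23,777.00 + $20,468.00 = $136,971.50
Travel: 29.6 × $230 = $6,808.00
Total: $136,971.50 + $6,808.00 = $143,779.50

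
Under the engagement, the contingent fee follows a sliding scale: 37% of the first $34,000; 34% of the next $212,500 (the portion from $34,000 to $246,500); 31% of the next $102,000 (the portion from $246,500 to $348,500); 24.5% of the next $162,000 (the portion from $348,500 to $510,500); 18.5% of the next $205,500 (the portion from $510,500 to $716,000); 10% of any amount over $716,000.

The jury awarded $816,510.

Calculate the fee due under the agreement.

$204,208.50

First $34,000 at 37% = $12,580.00
Next $212,500 at 34% = $72,250.00
Next $102,000 at 31% = $31,620.00
Next $162,000 at 24.5% = $39,690.00
Next $205,500 at 18.5% = $38,017.50
Remaining $100,510 at 10% = $10,051.00
Fee: $12,580.00 + $72,250.00 + $31,620.00 + $39,690.00 + $38,017.50 + $10,051.00 = $204,208.50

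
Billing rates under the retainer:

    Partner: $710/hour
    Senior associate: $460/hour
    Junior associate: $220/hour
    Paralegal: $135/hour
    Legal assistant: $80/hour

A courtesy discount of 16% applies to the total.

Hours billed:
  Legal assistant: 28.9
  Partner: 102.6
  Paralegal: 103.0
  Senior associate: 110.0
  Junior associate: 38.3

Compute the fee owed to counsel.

Partner: 102.6 × $710 = $72,846.00
Senior associate: 110.0 × $460 = $50,600.00
Junior associate: 38.3 × $220 = $8,426.00
Paralegal: 103.0 × $135 = $13,905.00
Legal assistant: 28.9 × $80 = $2,312.00
Subtotal: $148,089.00
Less 16% discount: −$23,694.24
Total: $148,089.00 − $23,694.24 = $124,394.76

$124,394.76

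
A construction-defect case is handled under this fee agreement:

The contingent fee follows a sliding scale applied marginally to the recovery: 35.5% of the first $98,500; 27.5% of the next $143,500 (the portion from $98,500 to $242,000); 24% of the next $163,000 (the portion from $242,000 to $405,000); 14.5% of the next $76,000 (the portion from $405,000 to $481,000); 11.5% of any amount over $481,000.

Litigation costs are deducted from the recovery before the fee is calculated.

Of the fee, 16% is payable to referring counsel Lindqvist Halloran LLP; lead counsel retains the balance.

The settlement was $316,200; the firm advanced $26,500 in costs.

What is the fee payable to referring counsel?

$13,740.48

Fee base (net of costs): $316,200 − $26,500 = $289,700
First $98,500 at 35.5% = $34,967.50
Next $143,500 at 27.5% = $39,462.50
Remaining $47,700 at 24% = $11,448.00
Fee: $34,967.50 + $39,462.50 + $11,448.00 = $85,878.00
Referral share: 16% of $85,878.00 = $13,740.48; lead counsel retains $85,878.00 − $13,740.48 = $72,137.52.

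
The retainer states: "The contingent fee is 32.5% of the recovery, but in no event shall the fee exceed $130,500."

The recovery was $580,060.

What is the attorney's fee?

$130,500.00

32.5% of $580,060 = $188,519.50
That exceeds the $130,500 cap, so the fee is capped at $130,500.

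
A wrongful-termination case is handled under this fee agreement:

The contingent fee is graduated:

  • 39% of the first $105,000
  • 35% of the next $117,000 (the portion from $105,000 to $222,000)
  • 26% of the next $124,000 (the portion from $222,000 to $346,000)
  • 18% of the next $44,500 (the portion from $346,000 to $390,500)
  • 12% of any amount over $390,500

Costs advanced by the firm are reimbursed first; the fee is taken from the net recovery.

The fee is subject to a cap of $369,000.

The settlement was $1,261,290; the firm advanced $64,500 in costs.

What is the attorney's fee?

Fee base (net of costs): $1,261,290 − $64,500 = $1,196,790
First $105,000 at 39% = $40,950.00
Next $117,000 at 35% = $40,950.00
Next $124,000 at 26% = $32,240.00
Next $44,500 at 18% = $8,010.00
Remaining $806,290 at 12% = $96,754.80
Fee: $40,950.00 + $40,950.00 + $32,240.00 + $8,010.00 + $96,754.80 = $218,904.80
$218,904.80 is under the $369,000 cap.

$218,904.80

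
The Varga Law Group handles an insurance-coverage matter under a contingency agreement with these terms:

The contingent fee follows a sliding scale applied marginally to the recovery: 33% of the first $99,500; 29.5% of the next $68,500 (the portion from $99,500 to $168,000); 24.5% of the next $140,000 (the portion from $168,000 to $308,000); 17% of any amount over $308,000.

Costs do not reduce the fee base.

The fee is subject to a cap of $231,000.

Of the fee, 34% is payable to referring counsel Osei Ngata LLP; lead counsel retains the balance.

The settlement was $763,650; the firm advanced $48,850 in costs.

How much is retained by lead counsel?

Fee base is the gross recovery, $763,650; costs are reimbursed separately.
First $99,500 at 33% = $32,835.00
Next $68,500 at 29.5% = $20,207.50
Next $140,000 at 24.5% = $34,300.00
Remaining $455,650 at 17% = $77,460.50
Fee: $32,835.00 + $20,207.50 + $34,300.00 + $77,460.50 = $164,803.00
$164,803.00 is under the $231,000 cap.
Referral share: 34% of $164,803.00 = $56,033.02; lead counsel retains $164,803.00 − $56,033.02 = $108,769.98.

$108,769.98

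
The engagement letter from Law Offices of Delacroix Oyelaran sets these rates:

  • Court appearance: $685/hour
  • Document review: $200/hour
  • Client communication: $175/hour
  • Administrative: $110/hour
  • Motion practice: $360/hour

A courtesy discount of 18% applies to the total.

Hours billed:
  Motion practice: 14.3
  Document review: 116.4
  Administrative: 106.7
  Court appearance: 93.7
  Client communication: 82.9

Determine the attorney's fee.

Court appearance: 93.7 × $685 = $64,184.50
Document review: 116.4 × $200 = $23,280.00
Client communication: 82.9 × $175 = $14,507.50
Administrative: 106.7 × $110 = $11,737.00
Motion practice: 14.3 × $360 = $5,148.00
Subtotal: $118,857.00
Less 18% discount: −$21,394.26
Total: $118,857.00 − $21,394.26 = $97,462.74

$97,462.74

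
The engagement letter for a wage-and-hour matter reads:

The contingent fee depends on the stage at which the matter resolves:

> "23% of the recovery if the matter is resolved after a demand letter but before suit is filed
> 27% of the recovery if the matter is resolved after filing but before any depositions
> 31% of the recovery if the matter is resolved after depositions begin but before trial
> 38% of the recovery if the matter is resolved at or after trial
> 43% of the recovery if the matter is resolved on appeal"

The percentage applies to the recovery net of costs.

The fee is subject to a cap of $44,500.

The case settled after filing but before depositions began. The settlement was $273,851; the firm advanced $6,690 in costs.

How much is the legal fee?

$44,500.00

Fee base (net of costs): $273,851 − $6,690 = $267,161
The matter settled after filing but before depositions began, so the 27% rate applies.
$267,161 × 27% = $72,133.47
$72,133.47 exceeds the $44,500 cap, so the fee is capped at $44,500.00.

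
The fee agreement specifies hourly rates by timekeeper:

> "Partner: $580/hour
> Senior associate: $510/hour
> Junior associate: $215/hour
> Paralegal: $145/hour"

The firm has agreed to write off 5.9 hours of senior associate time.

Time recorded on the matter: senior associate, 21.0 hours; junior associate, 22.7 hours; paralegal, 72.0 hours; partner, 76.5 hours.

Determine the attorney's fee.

$67,391.50

Partner: 76.5 × $580 = $44,370.00
Senior associate: 21.0 × $510 = $10,710.00
Junior associate: 22.7 × $215 = $4,880.50
Paralegal: 72.0 × $145 = $10,440.00
Subtotal: $70,400.50
Write-off: 5.9 × $510 = $3,009.00
Total: $70,400.50 − $3,009.00 = $67,391.50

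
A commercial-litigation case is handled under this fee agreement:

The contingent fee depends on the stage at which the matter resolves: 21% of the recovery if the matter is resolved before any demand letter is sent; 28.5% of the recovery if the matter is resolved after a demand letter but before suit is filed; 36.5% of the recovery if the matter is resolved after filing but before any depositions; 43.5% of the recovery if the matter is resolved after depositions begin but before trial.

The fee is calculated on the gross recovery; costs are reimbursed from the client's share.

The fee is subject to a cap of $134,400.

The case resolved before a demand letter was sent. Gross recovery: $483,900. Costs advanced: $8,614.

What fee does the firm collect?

Fee base is the gross recovery, $483,900; costs are reimbursed separately.
The matter resolved before a demand letter was sent, so the 21% rate applies.
$483,900 × 21% = $101,619.00
$101,619.00 is under the $134,400 cap.

$101,619.00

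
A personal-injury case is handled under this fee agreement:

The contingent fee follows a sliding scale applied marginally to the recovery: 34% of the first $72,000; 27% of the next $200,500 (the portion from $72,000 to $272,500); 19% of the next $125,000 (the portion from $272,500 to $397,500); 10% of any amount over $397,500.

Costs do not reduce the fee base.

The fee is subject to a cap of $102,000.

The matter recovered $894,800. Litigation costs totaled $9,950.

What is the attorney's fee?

$102,000.00

Fee base is the gross recovery, $894,800; costs are reimbursed separately.
First $72,000 at 34% = $24,480.00
Next $200,500 at 27% = $54,135.00
Next $125,000 at 19% = $23,750.00
Remaining $497,300 at 10% = $49,730.00
Fee: $24,480.00 + $54,135.00 + $23,750.00 + $49,730.00 = $152,095.00
$152,095.00 exceeds the $102,000 cap, so the fee is capped at $102,000.00.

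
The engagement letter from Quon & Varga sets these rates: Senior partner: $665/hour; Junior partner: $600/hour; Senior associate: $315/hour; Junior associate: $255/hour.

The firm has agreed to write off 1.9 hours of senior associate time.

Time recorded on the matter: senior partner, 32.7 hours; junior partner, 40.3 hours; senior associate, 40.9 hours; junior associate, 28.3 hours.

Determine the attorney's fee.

Senior partner: 32.7 × $665 = $21,745.50
Junior partner: 40.3 × $600 = $24,180.00
Senior associate: 40.9 × $315 = $12,883.50
Junior associate: 28.3 × $255 = $7,216.50
Subtotal: $66,025.50
Write-off: 1.9 × $315 = $598.50
Total: $66,025.50 − $598.50 = $65,427.00

$65,427.00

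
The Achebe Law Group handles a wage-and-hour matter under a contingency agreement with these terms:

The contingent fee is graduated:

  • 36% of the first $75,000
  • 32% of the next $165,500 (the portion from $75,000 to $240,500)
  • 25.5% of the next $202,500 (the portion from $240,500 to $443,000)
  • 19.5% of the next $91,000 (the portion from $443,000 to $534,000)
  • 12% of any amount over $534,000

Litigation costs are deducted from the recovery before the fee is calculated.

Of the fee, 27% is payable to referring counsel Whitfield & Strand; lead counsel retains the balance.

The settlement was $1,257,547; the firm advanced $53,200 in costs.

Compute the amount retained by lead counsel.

$167,742.42

Fee base (net of costs): $1,257,547 − $53,200 = $1,204,347
First $75,000 at 36% = $27,000.00
Next $165,500 at 32% = $52,960.00
Next $202,500 at 25.5% = $51,637.50
Next $91,000 at 19.5% = $17,745.00
Remaining $670,347 at 12% = $80,441.64
Fee: $27,000.00 + $52,960.00 + $51,637.50 + $17,745.00 + $80,441.64 = $229,784.14
Referral share: 27% of $229,784.14 = $62,041.72; lead counsel retains $229,784.14 − $62,041.72 = $167,742.42.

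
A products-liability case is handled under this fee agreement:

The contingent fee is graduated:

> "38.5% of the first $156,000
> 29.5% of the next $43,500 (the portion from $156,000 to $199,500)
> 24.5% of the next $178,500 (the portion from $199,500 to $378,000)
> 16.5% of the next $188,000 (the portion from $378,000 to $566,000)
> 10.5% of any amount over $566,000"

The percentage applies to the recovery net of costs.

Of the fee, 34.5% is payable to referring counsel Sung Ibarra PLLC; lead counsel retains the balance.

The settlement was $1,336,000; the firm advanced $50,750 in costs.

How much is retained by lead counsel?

Fee base (net of costs): $1,336,000 − $50,750 = $1,285,250
First $156,000 at 38.5% = $60,060.00
Next $43,500 at 29.5% = $12,832.50
Next $178,500 at 24.5% = $43,732.50
Next $188,000 at 16.5% = $31,020.00
Remaining $719,250 at 10.5% = $75,521.25
Fee: $60,060.00 + $12,832.50 + $43,732.50 + $31,020.00 + $75,521.25 = $223,166.25
Referral share: 34.5% of $223,166.25 = $76,992.36; lead counsel retains $223,166.25 − $76,992.36 = $146,173.89.

$146,173.89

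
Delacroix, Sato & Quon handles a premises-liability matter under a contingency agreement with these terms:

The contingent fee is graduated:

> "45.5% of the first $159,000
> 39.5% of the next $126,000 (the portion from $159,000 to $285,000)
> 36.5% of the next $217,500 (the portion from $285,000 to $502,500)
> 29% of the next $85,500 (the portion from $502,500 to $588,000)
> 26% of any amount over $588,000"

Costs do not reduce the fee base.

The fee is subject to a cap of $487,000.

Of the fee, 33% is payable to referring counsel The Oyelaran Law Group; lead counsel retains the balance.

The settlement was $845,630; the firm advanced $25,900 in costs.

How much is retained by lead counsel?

$196,498.47

Fee base is the gross recovery, $845,630; costs are reimbursed separately.
First $159,000 at 45.5% = $72,345.00
Next $126,000 at 39.5% = $49,770.00
Next $217,500 at 36.5% = $79,387.50
Next $85,500 at 29% = $24,795.00
Remaining $257,630 at 26% = $66,983.80
Fee: $72,345.00 + $49,770.00 + $79,387.50 + $24,795.00 + $66,983.80 = $293,281.30
$293,281.30 is under the $487,000 cap.
Referral share: 33% of $293,281.30 = $96,782.83; lead counsel retains $293,281.30 − $96,782.83 = $196,498.47.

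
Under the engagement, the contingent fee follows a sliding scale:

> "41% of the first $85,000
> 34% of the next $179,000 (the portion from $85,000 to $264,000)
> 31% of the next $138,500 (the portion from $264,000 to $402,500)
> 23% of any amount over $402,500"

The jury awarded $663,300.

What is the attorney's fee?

First $85,000 at 41% = $34,850.00
Next $179,000 at 34% = $60,860.00
Next $138,500 at 31% = $42,935.00
Remaining $260,800 at 23% = $59,984.00
Fee: $34,850.00 + $60,860.00 + $42,935.00 + $59,984.00 = $198,629.00

$198,629.00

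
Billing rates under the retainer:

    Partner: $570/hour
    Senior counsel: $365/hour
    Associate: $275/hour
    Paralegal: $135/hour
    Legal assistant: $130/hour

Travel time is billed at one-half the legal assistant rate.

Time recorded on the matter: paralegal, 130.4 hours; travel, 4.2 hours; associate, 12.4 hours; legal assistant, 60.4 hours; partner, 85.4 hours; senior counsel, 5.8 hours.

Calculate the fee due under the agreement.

Partner: 85.4 × $570 = $48,678.00
Senior counsel: 5.8 × $365 = $2,117.00
Associate: 12.4 × $275 = $3,410.00
Paralegal: 130.4 × $135 = $17,604.00
Legal assistant: 60.4 × $130 = $7,852.00
Subtotal: $48,678.00 + $2,117.00 + $3,410.00 + $17,604.00 + $7,852.00 = $79,661.00
Travel: 4.2 × ($130 ÷ 2) = 4.2 × $65.00 = $273.00
Total: $79,661.00 + $273.00 = $79,934.00

$79,934.00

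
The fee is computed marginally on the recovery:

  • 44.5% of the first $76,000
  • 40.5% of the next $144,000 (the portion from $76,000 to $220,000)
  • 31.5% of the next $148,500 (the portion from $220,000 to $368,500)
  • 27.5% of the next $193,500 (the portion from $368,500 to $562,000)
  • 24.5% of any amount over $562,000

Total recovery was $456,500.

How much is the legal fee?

First $76,000 at 44.5% = $33,820.00
Next $144,000 at 40.5% = $58,320.00
Next $148,500 at 31.5% = $46,777.50
Remaining $88,000 at 27.5% = $24,200.00
Fee: $33,820.00 + $58,320.00 + $46,777.50 + $24,200.00 = $163,117.50

$163,117.50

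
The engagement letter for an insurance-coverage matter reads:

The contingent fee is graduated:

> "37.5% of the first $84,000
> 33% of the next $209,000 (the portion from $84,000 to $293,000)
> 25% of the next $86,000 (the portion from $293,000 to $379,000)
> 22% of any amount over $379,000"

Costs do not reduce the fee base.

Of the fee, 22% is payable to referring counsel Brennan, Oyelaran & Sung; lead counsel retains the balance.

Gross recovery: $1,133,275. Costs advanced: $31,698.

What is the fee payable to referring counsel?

$63,340.31

Fee base is the gross recovery, $1,133,275; costs are reimbursed separately.
First $84,000 at 37.5% = $31,500.00
Next $209,000 at 33% = $68,970.00
Next $86,000 at 25% = $21,500.00
Remaining $754,275 at 22% = $165,940.50
Fee: $31,500.00 + $68,970.00 + $21,500.00 + $165,940.50 = $287,910.50
Referral share: 22% of $287,910.50 = $63,340.31; lead counsel retains $287,910.50 − $63,340.31 = $224,570.19.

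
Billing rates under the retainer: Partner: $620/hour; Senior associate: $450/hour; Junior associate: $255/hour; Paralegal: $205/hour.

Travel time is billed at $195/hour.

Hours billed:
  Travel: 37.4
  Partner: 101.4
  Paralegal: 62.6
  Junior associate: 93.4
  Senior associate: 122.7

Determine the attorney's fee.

$162,026.00

Partner: 101.4 × $620 = $62,868.00
Senior associate: 122.7 × $450 = $55,215.00
Junior associate: 93.4 × $255 = $23,817.00
Paralegal: 62.6 × $205 = $12,833.00
Subtotal: $62,868.00 + $55,215.00 + $23,817.00 + $12,833.00 = $154,733.00
Travel: 37.4 × $195 = $7,293.00
Total: $154,733.00 + $7,293.00 = $162,026.00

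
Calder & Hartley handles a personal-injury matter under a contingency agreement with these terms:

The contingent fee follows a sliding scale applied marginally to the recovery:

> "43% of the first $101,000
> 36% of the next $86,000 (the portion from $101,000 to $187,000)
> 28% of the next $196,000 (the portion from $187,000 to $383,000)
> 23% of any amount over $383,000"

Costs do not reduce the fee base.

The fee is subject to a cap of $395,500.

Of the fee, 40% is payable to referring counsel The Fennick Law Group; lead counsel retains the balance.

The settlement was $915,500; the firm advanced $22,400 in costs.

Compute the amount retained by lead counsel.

$151,047.00

Fee base is the gross recovery, $915,500; costs are reimbursed separately.
First $101,000 at 43% = $43,430.00
Next $86,000 at 36% = $30,960.00
Next $196,000 at 28% = $54,880.00
Remaining $532,500 at 23% = $122,475.00
Fee: $43,430.00 + $30,960.00 + $54,880.00 + $122,475.00 = $251,745.00
$251,745.00 is under the $395,500 cap.
Referral share: 40% of $251,745.00 = $100,698.00; lead counsel retains $251,745.00 − $100,698.00 = $151,047.00.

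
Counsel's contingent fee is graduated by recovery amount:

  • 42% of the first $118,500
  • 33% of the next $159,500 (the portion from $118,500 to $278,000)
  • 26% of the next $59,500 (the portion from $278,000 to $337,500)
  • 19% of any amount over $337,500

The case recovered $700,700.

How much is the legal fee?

$186,883.00

First $118,500 at 42% = $49,770.00
Next $159,500 at 33% = $52,635.00
Next $59,500 at 26% = $15,470.00
Remaining $363,200 at 19% = $69,008.00
Fee: $49,770.00 + $52,635.00 + $15,470.00 + $69,008.00 = $186,883.00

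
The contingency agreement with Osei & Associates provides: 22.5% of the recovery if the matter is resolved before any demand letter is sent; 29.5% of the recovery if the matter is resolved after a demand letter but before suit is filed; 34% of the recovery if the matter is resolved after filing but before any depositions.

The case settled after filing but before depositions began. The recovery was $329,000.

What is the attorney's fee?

$111,860.00

The matter settled after filing but before depositions began, so the 34% rate applies.
$329,000 × 34% = $111,860.00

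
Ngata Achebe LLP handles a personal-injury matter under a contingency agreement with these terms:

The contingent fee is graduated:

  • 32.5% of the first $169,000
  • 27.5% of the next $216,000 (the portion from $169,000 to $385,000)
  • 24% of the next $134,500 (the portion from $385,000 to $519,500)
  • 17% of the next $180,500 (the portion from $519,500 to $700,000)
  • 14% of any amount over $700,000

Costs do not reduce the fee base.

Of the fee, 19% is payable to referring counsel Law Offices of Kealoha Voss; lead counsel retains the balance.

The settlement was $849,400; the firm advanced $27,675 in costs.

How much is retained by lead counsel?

$160,546.86

Fee base is the gross recovery, $849,400; costs are reimbursed separately.
First $169,000 at 32.5% = $54,925.00
Next $216,000 at 27.5% = $59,400.00
Next $134,500 at 24% = $32,280.00
Next $180,500 at 17% = $30,685.00
Remaining $149,400 at 14% = $20,916.00
Fee: $54,925.00 + $59,400.00 + $32,280.00 + $30,685.00 + $20,916.00 = $198,206.00
Referral share: 19% of $198,206.00 = $37,659.14; lead counsel retains $198,206.00 − $37,659.14 = $160,546.86.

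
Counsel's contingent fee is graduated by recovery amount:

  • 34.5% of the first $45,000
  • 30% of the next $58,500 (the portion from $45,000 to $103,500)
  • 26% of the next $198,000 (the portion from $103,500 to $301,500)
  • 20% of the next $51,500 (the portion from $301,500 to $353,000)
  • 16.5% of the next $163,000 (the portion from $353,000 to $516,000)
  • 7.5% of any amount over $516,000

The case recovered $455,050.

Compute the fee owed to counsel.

$111,693.25

First $45,000 at 34.5% = $15,525.00
Next $58,500 at 30% = $17,550.00
Next $198,000 at 26% = $51,480.00
Next $51,500 at 20% = $10,300.00
Remaining $102,050 at 16.5% = $16,838.25
Fee: $15,525.00 + $17,550.00 + $51,480.00 + $10,300.00 + $16,838.25 = $111,693.25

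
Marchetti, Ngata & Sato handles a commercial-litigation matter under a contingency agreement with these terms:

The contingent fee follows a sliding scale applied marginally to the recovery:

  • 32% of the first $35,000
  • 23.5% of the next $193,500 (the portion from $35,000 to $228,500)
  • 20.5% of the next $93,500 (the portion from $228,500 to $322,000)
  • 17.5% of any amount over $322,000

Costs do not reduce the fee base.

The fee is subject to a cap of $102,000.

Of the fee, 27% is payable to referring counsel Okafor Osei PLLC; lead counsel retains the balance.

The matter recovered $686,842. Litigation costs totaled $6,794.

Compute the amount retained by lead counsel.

Fee base is the gross recovery, $686,842; costs are reimbursed separately.
First $35,000 at 32% = $11,200.00
Next $193,500 at 23.5% = $45,472.50
Next $93,500 at 20.5% = $19,167.50
Remaining $364,842 at 17.5% = $63,847.35
Fee: $11,200.00 + $45,472.50 + $19,167.50 + $63,847.35 = $139,687.35
$139,687.35 exceeds the $102,000 cap, so the fee is capped at $102,000.00.
Referral share: 27% of $102,000.00 = $27,540.00; lead counsel retains $102,000.00 − $27,540.00 = $74,460.00.

$74,460.00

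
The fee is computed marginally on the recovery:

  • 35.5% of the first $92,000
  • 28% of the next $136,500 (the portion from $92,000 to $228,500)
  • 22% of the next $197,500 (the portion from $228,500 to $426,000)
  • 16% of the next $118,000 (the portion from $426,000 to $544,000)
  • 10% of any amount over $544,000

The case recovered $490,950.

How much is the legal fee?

$124,722.00

First $92,000 at 35.5% = $32,660.00
Next $136,500 at 28% = $38,220.00
Next $197,500 at 22% = $43,450.00
Remaining $64,950 at 16% = $10,392.00
Fee: $32,660.00 + $38,220.00 + $43,450.00 + $10,392.00 = $124,722.00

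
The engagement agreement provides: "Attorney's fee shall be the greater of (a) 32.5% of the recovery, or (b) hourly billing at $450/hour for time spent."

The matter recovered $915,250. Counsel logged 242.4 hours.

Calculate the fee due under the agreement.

(a) 32.5% of $915,250 = $297,456.25
(b) 242.4 × $450 = $109,080.00
The greater is (a): $297,456.25.

$297,456.25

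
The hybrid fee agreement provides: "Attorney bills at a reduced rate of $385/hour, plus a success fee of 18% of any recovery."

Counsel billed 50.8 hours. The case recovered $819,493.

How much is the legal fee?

$167,066.74

Hourly: 50.8 × $385 = $19,558.00
Success fee: 18% of $819,493 = $147,508.74
Total: $19,558.00 + $147,508.74 = $167,066.74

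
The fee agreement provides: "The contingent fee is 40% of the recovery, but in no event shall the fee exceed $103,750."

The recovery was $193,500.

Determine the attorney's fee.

40% of $193,500 = $77,400.00
That is under the $103,750 cap.

$77,400.00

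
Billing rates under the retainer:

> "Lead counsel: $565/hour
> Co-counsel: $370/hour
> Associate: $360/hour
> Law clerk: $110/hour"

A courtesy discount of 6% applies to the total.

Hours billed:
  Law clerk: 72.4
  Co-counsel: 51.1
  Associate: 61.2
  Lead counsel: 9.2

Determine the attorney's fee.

Lead counsel: 9.2 × $565 = $5,198.00
Co-counsel: 51.1 × $370 = $18,907.00
Associate: 61.2 × $360 = $22,032.00
Law clerk: 72.4 × $110 = $7,964.00
Subtotal: $54,101.00
Less 6% discount: −$3,246.06
Total: $54,101.00 − $3,246.06 = $50,854.94

$50,854.94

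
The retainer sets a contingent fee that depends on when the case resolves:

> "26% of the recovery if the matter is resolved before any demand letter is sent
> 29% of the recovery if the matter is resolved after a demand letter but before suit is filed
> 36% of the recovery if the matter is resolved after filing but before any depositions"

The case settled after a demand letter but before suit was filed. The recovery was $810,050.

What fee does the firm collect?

$234,914.50

The matter settled after a demand letter but before suit was filed, so the 29% rate applies.
$810,050 × 29% = $234,914.50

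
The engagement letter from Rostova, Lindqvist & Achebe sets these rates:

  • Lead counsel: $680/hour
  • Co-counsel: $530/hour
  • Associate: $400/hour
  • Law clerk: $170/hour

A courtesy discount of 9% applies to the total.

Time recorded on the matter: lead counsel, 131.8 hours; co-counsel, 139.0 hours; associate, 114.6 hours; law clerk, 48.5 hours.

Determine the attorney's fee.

$197,814.89

Lead counsel: 131.8 × $680 = $89,624.00
Co-counsel: 139.0 × $530 = $73,670.00
Associate: 114.6 × $400 = $45,840.00
Law clerk: 48.5 × $170 = $8,245.00
Subtotal: $217,379.00
Less 9% discount: −$19,564.11
Total: $217,379.00 − $19,564.11 = $197,814.89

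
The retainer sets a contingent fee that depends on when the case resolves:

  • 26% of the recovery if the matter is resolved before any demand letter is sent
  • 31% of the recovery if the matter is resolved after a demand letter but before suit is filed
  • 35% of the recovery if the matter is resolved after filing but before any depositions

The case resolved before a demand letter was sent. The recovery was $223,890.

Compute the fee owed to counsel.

The matter resolved before a demand letter was sent, so the 26% rate applies.
$223,890 × 26% = $58,211.40

$58,211.40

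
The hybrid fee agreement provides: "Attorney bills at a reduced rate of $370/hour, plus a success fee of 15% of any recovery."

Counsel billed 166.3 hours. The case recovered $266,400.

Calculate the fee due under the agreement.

$101,491.00

Hourly: 166.3 × $370 = $61,531.00
Success fee: 15% of $266,400 = $39,960.00
Total: $61,531.00 + $39,960.00 = $101,491.00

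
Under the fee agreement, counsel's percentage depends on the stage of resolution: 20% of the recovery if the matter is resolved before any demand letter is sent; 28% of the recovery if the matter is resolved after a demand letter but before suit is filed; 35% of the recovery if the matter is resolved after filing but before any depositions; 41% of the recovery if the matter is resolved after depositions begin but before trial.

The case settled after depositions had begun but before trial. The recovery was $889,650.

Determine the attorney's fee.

$364,756.50

The matter settled after depositions had begun but before trial, so the 41% rate applies.
$889,650 × 41% = $364,756.50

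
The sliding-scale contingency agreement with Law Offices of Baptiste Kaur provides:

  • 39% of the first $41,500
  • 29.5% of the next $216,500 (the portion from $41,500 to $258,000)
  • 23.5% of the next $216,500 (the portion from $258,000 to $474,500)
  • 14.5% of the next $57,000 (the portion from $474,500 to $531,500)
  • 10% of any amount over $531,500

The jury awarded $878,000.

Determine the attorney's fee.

$173,845.00

First $41,500 at 39% = $16,185.00
Next $216,500 at 29.5% = $63,867.50
Next $216,500 at 23.5% = $50,877.50
Next $57,000 at 14.5% = $8,265.00
Remaining $346,500 at 10% = $34,650.00
Fee: $16,185.00 + $63,867.50 + $50,877.50 + $8,265.00 + $34,650.00 = $173,845.00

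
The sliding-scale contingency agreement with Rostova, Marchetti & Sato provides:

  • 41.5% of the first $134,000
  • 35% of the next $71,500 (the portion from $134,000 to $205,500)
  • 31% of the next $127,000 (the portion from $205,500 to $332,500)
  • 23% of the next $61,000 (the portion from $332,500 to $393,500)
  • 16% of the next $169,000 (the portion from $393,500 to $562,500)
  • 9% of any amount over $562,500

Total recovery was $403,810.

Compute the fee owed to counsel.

First $134,000 at 41.5% = $55,610.00
Next $71,500 at 35% = $25,025.00
Next $127,000 at 31% = $39,370.00
Next $61,000 at 23% = $14,030.00
Remaining $10,310 at 16% = $1,649.60
Fee: $55,610.00 + $25,025.00 + $39,370.00 + $14,030.00 + $1,649.60 = $135,684.60

$135,684.60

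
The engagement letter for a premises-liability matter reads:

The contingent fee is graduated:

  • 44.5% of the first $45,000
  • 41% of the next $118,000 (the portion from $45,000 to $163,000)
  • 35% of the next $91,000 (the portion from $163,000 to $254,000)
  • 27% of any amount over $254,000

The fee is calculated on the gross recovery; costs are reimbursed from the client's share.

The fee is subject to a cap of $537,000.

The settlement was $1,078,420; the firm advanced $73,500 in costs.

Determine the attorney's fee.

$322,848.40

Fee base is the gross recovery, $1,078,420; costs are reimbursed separately.
First $45,000 at 44.5% = $20,025.00
Next $118,000 at 41% = $48,380.00
Next $91,000 at 35% = $31,850.00
Remaining $824,420 at 27% = $222,593.40
Fee: $20,025.00 + $48,380.00 + $31,850.00 + $222,593.40 = $322,848.40
$322,848.40 is under the $537,000 cap.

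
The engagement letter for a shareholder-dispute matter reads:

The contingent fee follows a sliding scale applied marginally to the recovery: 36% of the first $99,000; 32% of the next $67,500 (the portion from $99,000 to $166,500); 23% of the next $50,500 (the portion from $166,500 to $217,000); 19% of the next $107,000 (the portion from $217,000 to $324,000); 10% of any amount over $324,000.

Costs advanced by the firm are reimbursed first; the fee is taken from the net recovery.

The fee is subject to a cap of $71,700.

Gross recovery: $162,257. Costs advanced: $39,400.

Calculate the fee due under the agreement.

Fee base (net of costs): $162,257 − $39,400 = $122,857
First $99,000 at 36% = $35,640.00
Remaining $23,857 at 32% = $7,634.24
Fee: $35,640.00 + $7,634.24 = $43,274.24
$43,274.24 is under the $71,700 cap.

$43,274.24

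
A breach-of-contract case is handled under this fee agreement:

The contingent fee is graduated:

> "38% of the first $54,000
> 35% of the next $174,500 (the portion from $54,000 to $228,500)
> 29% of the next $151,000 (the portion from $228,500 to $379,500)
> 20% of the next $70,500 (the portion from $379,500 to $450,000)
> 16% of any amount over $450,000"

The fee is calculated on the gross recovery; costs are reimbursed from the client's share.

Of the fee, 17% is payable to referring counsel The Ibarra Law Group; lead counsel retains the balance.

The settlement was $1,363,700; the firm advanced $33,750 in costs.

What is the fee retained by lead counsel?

Fee base is the gross recovery, $1,363,700; costs are reimbursed separately.
First $54,000 at 38% = $20,520.00
Next $174,500 at 35% = $61,075.00
Next $151,000 at 29% = $43,790.00
Next $70,500 at 20% = $14,100.00
Remaining $913,700 at 16% = $146,192.00
Fee: $20,520.00 + $61,075.00 + $43,790.00 + $14,100.00 + $146,192.00 = $285,677.00
Referral share: 17% of $285,677.00 = $48,565.09; lead counsel retains $285,677.00 − $48,565.09 = $237,111.91.

$237,111.91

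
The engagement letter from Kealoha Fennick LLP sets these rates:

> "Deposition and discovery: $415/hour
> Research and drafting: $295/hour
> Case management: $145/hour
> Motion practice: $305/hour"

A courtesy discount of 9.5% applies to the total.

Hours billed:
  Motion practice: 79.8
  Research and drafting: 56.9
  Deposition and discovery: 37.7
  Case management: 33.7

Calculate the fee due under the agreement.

Deposition and discovery: 37.7 × $415 = $15,645.50
Research and drafting: 56.9 × $295 = $16,785.50
Case management: 33.7 × $145 = $4,886.50
Motion practice: 79.8 × $305 = $24,339.00
Subtotal: $61,656.50
Less 9.5% discount: −$5,857.37
Total: $61,656.50 − $5,857.37 = $55,799.13

$55,799.13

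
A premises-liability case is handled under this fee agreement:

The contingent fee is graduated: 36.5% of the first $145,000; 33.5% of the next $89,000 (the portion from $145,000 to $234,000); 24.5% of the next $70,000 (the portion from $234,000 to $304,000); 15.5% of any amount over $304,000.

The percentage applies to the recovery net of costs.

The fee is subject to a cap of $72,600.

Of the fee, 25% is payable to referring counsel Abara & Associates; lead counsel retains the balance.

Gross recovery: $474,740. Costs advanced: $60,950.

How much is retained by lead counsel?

Fee base (net of costs): $474,740 − $60,950 = $413,790
First $145,000 at 36.5% = $52,925.00
Next $89,000 at 33.5% = $29,815.00
Next $70,000 at 24.5% = $17,150.00
Remaining $109,790 at 15.5% = $17,017.45
Fee: $52,925.00 + $29,815.00 + $17,150.00 + $17,017.45 = $116,907.45
$116,907.45 exceeds the $72,600 cap, so the fee is capped at $72,600.00.
Referral share: 25% of $72,600.00 = $18,150.00; lead counsel retains $72,600.00 − $18,150.00 = $54,450.00.

$54,450.00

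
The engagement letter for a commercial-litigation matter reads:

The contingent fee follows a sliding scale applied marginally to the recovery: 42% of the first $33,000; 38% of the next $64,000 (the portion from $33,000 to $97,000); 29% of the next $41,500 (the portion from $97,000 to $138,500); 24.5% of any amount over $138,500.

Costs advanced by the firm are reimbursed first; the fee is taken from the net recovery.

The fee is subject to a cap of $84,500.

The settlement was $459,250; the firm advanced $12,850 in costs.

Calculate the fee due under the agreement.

Fee base (net of costs): $459,250 − $12,850 = $446,400
First $33,000 at 42% = $13,860.00
Next $64,000 at 38% = $24,320.00
Next $41,500 at 29% = $12,035.00
Remaining $307,900 at 24.5% = $75,435.50
Fee: $13,860.00 + $24,320.00 + $12,035.00 + $75,435.50 = $125,650.50
$125,650.50 exceeds the $84,500 cap, so the fee is capped at $84,500.00.

$84,500.00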